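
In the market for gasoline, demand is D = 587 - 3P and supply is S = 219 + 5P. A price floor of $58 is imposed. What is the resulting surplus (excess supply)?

Equilibrium price would be P* = 46, so the floor at 58 binds.
At P = 58: D = 413, S = 509.
Surplus = 509 − 413 = 96.

Surplus = 96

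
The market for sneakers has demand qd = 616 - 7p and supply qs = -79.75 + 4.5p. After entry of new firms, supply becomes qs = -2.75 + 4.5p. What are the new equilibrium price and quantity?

Original equilibrium: p* = 60.5, q* = 192.5.
New equilibrium: 616 - 7p = -2.75 + 4.5p, so 618.75 = 11.5p and p' = 2475/46; q' = 616 − 7(2475/46) = 11011/46.

p' = 2475/46, q' = 11011/46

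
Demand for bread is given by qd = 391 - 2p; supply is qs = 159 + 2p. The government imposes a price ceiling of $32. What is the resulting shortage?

Equilibrium price would be p* = 58, so the ceiling at 32 binds.
At p = 32: qd = 391 − 2(32) = 327, qs = 159 + 2(32) = 223.
Shortage = 327 − 223 = 104.

Shortage = 104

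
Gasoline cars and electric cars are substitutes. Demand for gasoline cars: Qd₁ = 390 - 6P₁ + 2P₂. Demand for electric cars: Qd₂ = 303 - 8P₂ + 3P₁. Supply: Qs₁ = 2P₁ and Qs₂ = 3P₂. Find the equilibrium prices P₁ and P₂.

P₁ = 2448/41, P₂ = 1797/41

Market 1: 390 - 6P₁ + 2P₂ = 2P₁ → 8P₁ - 2P₂ = 390.
Market 2: 11P₂ - 3P₁ = 303.
Eliminating P₂: 11×(1) + 2×(2) gives 82P₁ = 4896, so P₁ = 2448/41.
Back-substitute into (2): P₂ = (303 + 3×2448/41) / 11 = 1797/41.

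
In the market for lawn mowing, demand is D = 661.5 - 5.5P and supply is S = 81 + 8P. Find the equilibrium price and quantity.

Set D = S: 661.5 - 5.5P = 81 + 8P.
580.5 = 13.5P, so P* = 43.
Q* = 661.5 − 5.5(43) = 425.

P* = 43, Q* = 425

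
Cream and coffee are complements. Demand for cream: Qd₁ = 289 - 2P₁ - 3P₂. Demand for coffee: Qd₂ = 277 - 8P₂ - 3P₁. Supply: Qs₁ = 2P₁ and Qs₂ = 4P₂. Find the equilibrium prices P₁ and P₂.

Market 1: 289 - 2P₁ - 3P₂ = 2P₁ → 4P₁ + 3P₂ = 289.
Market 2: 12P₂ + 3P₁ = 277.
Eliminating P₂: 12×(1) − 3×(2) gives 39P₁ = 2637, so P₁ = 879/13.
Back-substitute into (2): P₂ = (277 − 3×879/13) / 12 = 241/39.

P₁ = 879/13, P₂ = 241/39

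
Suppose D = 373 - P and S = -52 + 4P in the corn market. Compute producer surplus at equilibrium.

Equilibrium: 373 - P = -52 + 4P gives P* = 85, Q* = 288.
Supply starts at P = 13 (where S = 0).
PS = ½(85 − 13)(288) = 10368.

Producer surplus = 10368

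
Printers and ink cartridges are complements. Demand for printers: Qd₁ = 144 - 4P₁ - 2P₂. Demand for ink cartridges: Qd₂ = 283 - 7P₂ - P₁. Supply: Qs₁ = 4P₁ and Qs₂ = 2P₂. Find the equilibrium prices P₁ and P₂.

P₁ = 73/7, P₂ = 212/7

Market 1: 144 - 4P₁ - 2P₂ = 4P₁ → 8P₁ + 2P₂ = 144.
Market 2: 9P₂ + P₁ = 283.
Eliminating P₂: 9×(1) − 2×(2) gives 70P₁ = 730, so P₁ = 73/7.
Back-substitute into (2): P₂ = (283 − 1×73/7) / 9 = 212/7.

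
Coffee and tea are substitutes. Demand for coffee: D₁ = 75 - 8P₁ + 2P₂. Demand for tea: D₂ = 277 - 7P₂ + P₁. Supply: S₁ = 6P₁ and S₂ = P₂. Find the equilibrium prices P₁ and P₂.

P₁ = 577/55, P₂ = 3953/110

Market 1: 75 - 8P₁ + 2P₂ = 6P₁ → 14P₁ - 2P₂ = 75.
Market 2: 8P₂ - P₁ = 277.
Eliminating P₂: 8×(1) + 2×(2) gives 110P₁ = 1154, so P₁ = 577/55.
Back-substitute into (2): P₂ = (277 + 1×577/55) / 8 = 3953/110.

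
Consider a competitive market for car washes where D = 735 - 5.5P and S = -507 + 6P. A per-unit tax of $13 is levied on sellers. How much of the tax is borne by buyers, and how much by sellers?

Buyers bear 156/23, sellers bear 143/23

Pre-tax equilibrium: P* = 108, Q* = 141.
Tax on sellers shifts supply to S = -507 + 6(P − 13) = -585 + 6P.
735 - 5.5P = -585 + 6P gives buyer price Pb = 2640/23; sellers receive Ps = 2640/23 − 13 = 2341/23.
New quantity: Q = 735 − 5.5(2640/23) = 2385/23.
Buyer burden = 2640/23 − 108 = 156/23; seller burden = 108 − 2341/23 = 143/23.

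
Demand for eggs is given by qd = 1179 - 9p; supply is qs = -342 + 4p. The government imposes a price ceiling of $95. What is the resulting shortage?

Equilibrium price would be p* = 117, so the ceiling at 95 binds.
At p = 95: qd = 1179 − 9(95) = 324, qs = -342 + 4(95) = 38.
Shortage = 324 − 38 = 286.

Shortage = 286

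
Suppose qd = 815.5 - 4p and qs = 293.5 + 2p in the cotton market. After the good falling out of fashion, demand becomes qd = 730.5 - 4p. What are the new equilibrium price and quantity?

p' = 437/6, q' = 2635/6

Original equilibrium: p* = 87, q* = 467.5.
New equilibrium: 730.5 - 4p = 293.5 + 2p, so 437 = 6p and p' = 437/6; q' = 730.5 − 4(437/6) = 2635/6.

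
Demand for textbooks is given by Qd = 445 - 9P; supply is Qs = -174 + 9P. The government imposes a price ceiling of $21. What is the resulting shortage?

Equilibrium price would be P* = 619/18, so the ceiling at 21 binds.
At P = 21: Qd = 445 − 9(21) = 256, Qs = -174 + 9(21) = 15.
Shortage = 256 − 15 = 241.

Shortage = 241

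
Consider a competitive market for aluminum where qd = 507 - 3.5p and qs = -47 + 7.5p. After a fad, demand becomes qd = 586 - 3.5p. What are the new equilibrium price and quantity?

Original equilibrium: p* = 554/11, q* = 3638/11.
New equilibrium: 586 - 3.5p = -47 + 7.5p, so 633 = 11p and p' = 633/11; q' = 586 − 3.5(633/11) = 8461/22.

p' = 633/11, q' = 8461/22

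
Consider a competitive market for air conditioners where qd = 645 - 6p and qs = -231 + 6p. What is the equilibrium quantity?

Set qd = qs: 645 - 6p = -231 + 6p.
876 = 12p, so p* = 73.
q* = 645 − 6(73) = 207.

q* = 207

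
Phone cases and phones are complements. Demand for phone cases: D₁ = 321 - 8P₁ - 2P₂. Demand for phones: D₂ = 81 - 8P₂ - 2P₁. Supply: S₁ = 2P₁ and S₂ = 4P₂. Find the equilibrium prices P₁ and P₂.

Market 1: 321 - 8P₁ - 2P₂ = 2P₁ → 10P₁ + 2P₂ = 321.
Market 2: 12P₂ + 2P₁ = 81.
Eliminating P₂: 12×(1) − 2×(2) gives 116P₁ = 3690, so P₁ = 1845/58.
Back-substitute into (2): P₂ = (81 − 2×1845/58) / 12 = 42/29.

P₁ = 1845/58, P₂ = 42/29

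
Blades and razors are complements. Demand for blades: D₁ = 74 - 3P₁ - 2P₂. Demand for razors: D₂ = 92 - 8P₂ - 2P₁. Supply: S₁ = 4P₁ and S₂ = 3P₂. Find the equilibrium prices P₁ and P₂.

Market 1: 74 - 3P₁ - 2P₂ = 4P₁ → 7P₁ + 2P₂ = 74.
Market 2: 11P₂ + 2P₁ = 92.
Eliminating P₂: 11×(1) − 2×(2) gives 73P₁ = 630, so P₁ = 630/73.
Back-substitute into (2): P₂ = (92 − 2×630/73) / 11 = 496/73.

P₁ = 630/73, P₂ = 496/73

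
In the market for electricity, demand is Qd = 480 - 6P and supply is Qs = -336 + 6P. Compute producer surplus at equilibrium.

Equilibrium: 480 - 6P = -336 + 6P gives P* = 68, Q* = 72.
Supply starts at P = 56 (where Qs = 0).
PS = ½(68 − 56)(72) = 432.

Producer surplus = 432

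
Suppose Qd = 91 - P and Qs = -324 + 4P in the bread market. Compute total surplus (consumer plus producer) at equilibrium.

Equilibrium: 91 - P = -324 + 4P gives P* = 83, Q* = 8.
Demand choke price: P = 91; supply starts at P = 81.
CS = ½(91 − 83)(8) = 32; PS = ½(83 − 81)(8) = 8.

Total surplus = 40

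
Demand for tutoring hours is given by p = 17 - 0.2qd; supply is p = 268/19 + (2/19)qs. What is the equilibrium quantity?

Set the two price expressions equal: 17 - 0.2q = 268/19 + (2/19)q.
55/19 = (29/95)q, so q* = 275/29.
p* = 17 − (0.2)(275/29) = 438/29.

q* = 275/29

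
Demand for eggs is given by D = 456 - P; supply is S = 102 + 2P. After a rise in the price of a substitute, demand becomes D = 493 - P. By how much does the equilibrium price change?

ΔP = 37/3

Original equilibrium: P* = 118, Q* = 338.
New equilibrium: 493 - P = 102 + 2P, so 391 = 3P and P' = 391/3; Q' = 493 − 1(391/3) = 1088/3.
Change in price: 391/3 − 118 = 37/3.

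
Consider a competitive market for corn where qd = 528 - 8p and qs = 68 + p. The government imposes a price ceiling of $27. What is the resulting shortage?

Equilibrium price would be p* = 460/9, so the ceiling at 27 binds.
At p = 27: qd = 528 − 8(27) = 312, qs = 68 + 1(27) = 95.
Shortage = 312 − 95 = 217.

Shortage = 217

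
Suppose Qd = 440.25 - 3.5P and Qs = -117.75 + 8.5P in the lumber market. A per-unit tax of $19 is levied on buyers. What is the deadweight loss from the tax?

Deadweight loss = 42959/96

Pre-tax equilibrium: P* = 46.5, Q* = 277.5.
Tax on buyers shifts demand to Qd = 440.25 − 3.5(P + 19) = 373.75 - 3.5P.
373.75 - 3.5P = -117.75 + 8.5P gives seller price Ps = 983/24; buyers pay Pb = 983/24 + 19 = 1439/24.
New quantity: Q = 440.25 − 3.5(1439/24) = 11059/48.
DWL = ½ × 19 × (277.5 − 11059/48) = 42959/96.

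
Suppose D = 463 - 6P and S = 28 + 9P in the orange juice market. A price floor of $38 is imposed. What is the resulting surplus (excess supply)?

Surplus = 135

Equilibrium price would be P* = 29, so the floor at 38 binds.
At P = 38: D = 235, S = 370.
Surplus = 370 − 235 = 135.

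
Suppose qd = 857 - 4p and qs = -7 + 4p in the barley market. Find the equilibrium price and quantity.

Set qd = qs: 857 - 4p = -7 + 4p.
864 = 8p, so p* = 108.
q* = 857 − 4(108) = 425.

p* = 108, q* = 425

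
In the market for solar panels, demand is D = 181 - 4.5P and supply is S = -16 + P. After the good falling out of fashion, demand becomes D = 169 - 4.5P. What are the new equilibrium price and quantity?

P' = 370/11, Q' = 194/11

Original equilibrium: P* = 394/11, Q* = 218/11.
New equilibrium: 169 - 4.5P = -16 + P, so 185 = 5.5P and P' = 370/11; Q' = 169 − 4.5(370/11) = 194/11.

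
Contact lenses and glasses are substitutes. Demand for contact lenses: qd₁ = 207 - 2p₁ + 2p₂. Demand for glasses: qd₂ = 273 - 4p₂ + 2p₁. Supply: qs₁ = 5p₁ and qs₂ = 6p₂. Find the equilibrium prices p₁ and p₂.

p₁ = 436/11, p₂ = 775/22

Market 1: 207 - 2p₁ + 2p₂ = 5p₁ → 7p₁ - 2p₂ = 207.
Market 2: 10p₂ - 2p₁ = 273.
Eliminating p₂: 10×(1) + 2×(2) gives 66p₁ = 2616, so p₁ = 436/11.
Back-substitute into (2): p₂ = (273 + 2×436/11) / 10 = 775/22.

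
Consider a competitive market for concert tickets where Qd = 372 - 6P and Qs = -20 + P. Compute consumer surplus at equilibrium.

Consumer surplus = 108

Equilibrium: 372 - 6P = -20 + P gives P* = 56, Q* = 36.
Demand choke price (Qd = 0): P = 62.
CS = ½(62 − 56)(36) = 108.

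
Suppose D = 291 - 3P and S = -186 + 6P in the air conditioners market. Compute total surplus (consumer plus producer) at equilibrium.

Equilibrium: 291 - 3P = -186 + 6P gives P* = 53, Q* = 132.
Demand choke price: P = 97; supply starts at P = 31.
CS = ½(97 − 53)(132) = 2904; PS = ½(53 − 31)(132) = 1452.

Total surplus = 4356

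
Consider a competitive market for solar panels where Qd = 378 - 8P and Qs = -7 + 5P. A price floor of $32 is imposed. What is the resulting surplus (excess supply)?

Surplus = 31

Equilibrium price would be P* = 385/13, so the floor at 32 binds.
At P = 32: Qd = 122, Qs = 153.
Surplus = 153 − 122 = 31.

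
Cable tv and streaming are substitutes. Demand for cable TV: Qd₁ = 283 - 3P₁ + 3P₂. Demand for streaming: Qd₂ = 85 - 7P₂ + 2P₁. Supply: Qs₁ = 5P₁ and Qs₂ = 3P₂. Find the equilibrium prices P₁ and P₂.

Market 1: 283 - 3P₁ + 3P₂ = 5P₁ → 8P₁ - 3P₂ = 283.
Market 2: 10P₂ - 2P₁ = 85.
Eliminating P₂: 10×(1) + 3×(2) gives 74P₁ = 3085, so P₁ = 3085/74.
Back-substitute into (2): P₂ = (85 + 2×3085/74) / 10 = 623/37.

P₁ = 3085/74, P₂ = 623/37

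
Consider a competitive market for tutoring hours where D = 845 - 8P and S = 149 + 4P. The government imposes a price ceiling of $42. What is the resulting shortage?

Shortage = 192

Equilibrium price would be P* = 58, so the ceiling at 42 binds.
At P = 42: D = 845 − 8(42) = 509, S = 149 + 4(42) = 317.
Shortage = 509 − 317 = 192.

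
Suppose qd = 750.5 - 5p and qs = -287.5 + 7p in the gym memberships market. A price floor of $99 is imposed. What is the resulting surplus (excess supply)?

Surplus = 150

Equilibrium price would be p* = 86.5, so the floor at 99 binds.
At p = 99: qd = 255.5, qs = 405.5.
Surplus = 405.5 − 255.5 = 150.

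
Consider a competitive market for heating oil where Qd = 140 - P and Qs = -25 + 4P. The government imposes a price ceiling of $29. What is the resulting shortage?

Equilibrium price would be P* = 33, so the ceiling at 29 binds.
At P = 29: Qd = 140 − 1(29) = 111, Qs = -25 + 4(29) = 91.
Shortage = 111 − 91 = 20.

Shortage = 20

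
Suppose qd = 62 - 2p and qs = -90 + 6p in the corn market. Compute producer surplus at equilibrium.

Producer surplus = 48

Equilibrium: 62 - 2p = -90 + 6p gives p* = 19, q* = 24.
Supply starts at p = 15 (where qs = 0).
PS = ½(19 − 15)(24) = 48.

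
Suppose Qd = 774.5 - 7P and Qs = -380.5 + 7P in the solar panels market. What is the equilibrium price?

Set Qd = Qs: 774.5 - 7P = -380.5 + 7P.
1155 = 14P, so P* = 82.5.
Q* = 774.5 − 7(82.5) = 197.

P* = 82.5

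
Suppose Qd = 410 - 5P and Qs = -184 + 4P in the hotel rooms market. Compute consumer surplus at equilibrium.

Consumer surplus = 640

Equilibrium: 410 - 5P = -184 + 4P gives P* = 66, Q* = 80.
Demand choke price (Qd = 0): P = 82.
CS = ½(82 − 66)(80) = 640.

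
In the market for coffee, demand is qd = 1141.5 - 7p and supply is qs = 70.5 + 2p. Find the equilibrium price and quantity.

p* = 119, q* = 308.5

Set qd = qs: 1141.5 - 7p = 70.5 + 2p.
1071 = 9p, so p* = 119.
q* = 1141.5 − 7(119) = 308.5.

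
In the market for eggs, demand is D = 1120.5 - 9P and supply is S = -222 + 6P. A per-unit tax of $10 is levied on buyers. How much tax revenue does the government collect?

Tax revenue = 2790

Pre-tax equilibrium: P* = 89.5, Q* = 315.
Tax on buyers shifts demand to D = 1120.5 − 9(P + 10) = 1030.5 - 9P.
1030.5 - 9P = -222 + 6P gives seller price Ps = 83.5; buyers pay Pb = 83.5 + 10 = 93.5.
New quantity: Q = 1120.5 − 9(93.5) = 279.
Revenue = 10 × 279 = 2790.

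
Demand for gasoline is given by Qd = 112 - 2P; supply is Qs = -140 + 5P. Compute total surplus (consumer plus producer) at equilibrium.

Total surplus = 560

Equilibrium: 112 - 2P = -140 + 5P gives P* = 36, Q* = 40.
Demand choke price: P = 56; supply starts at P = 28.
CS = ½(56 − 36)(40) = 400; PS = ½(36 − 28)(40) = 160.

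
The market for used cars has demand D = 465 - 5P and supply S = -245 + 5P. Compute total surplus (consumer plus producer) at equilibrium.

Equilibrium: 465 - 5P = -245 + 5P gives P* = 71, Q* = 110.
Demand choke price: P = 93; supply starts at P = 49.
CS = ½(93 − 71)(110) = 1210; PS = ½(71 − 49)(110) = 1210.

Total surplus = 2420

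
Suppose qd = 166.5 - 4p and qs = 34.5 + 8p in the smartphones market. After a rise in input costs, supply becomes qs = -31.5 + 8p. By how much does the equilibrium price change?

Δp = 5.5

Original equilibrium: p* = 11, q* = 122.5.
New equilibrium: 166.5 - 4p = -31.5 + 8p, so 198 = 12p and p' = 16.5; q' = 166.5 − 4(16.5) = 100.5.
Change in price: 16.5 − 11 = 5.5.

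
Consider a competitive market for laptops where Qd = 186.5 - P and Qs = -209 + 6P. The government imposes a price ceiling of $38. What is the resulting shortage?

Shortage = 129.5

Equilibrium price would be P* = 56.5, so the ceiling at 38 binds.
At P = 38: Qd = 186.5 − 1(38) = 148.5, Qs = -209 + 6(38) = 19.
Shortage = 148.5 − 19 = 129.5.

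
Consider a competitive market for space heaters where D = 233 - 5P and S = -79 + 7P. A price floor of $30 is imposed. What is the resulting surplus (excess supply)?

Equilibrium price would be P* = 26, so the floor at 30 binds.
At P = 30: D = 83, S = 131.
Surplus = 131 − 83 = 48.

Surplus = 48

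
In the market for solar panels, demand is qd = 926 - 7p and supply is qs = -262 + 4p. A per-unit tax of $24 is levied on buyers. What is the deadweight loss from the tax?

Pre-tax equilibrium: p* = 108, q* = 170.
Tax on buyers shifts demand to qd = 926 − 7(p + 24) = 758 - 7p.
758 - 7p = -262 + 4p gives seller price ps = 1020/11; buyers pay pb = 1020/11 + 24 = 1284/11.
New quantity: q = 926 − 7(1284/11) = 1198/11.
DWL = ½ × 24 × (170 − 1198/11) = 8064/11.

Deadweight loss = 8064/11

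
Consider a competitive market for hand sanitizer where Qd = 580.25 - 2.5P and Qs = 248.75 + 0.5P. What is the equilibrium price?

P* = 110.5

Set Qd = Qs: 580.25 - 2.5P = 248.75 + 0.5P.
331.5 = 3P, so P* = 110.5.
Q* = 580.25 − 2.5(110.5) = 304.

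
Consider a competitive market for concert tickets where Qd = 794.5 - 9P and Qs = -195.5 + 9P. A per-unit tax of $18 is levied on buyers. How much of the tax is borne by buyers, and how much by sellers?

Buyers bear $9, sellers bear $9

Pre-tax equilibrium: P* = 55, Q* = 299.5.
Tax on buyers shifts demand to Qd = 794.5 − 9(P + 18) = 632.5 - 9P.
632.5 - 9P = -195.5 + 9P gives seller price Ps = 46; buyers pay Pb = 46 + 18 = 64.
New quantity: Q = 794.5 − 9(64) = 218.5.
Buyer burden = 64 − 55 = 9; seller burden = 55 − 46 = 9.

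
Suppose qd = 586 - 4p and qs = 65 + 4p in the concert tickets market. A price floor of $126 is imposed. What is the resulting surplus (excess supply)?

Surplus = 487

Equilibrium price would be p* = 65.125, so the floor at 126 binds.
At p = 126: qd = 82, qs = 569.
Surplus = 569 − 82 = 487.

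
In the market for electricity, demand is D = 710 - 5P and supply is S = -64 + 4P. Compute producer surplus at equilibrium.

Equilibrium: 710 - 5P = -64 + 4P gives P* = 86, Q* = 280.
Supply starts at P = 16 (where S = 0).
PS = ½(86 − 16)(280) = 9800.

Producer surplus = 9800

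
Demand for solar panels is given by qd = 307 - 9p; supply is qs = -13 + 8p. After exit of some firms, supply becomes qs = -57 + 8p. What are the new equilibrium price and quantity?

Original equilibrium: p* = 320/17, q* = 2339/17.
New equilibrium: 307 - 9p = -57 + 8p, so 364 = 17p and p' = 364/17; q' = 307 − 9(364/17) = 1943/17.

p' = 364/17, q' = 1943/17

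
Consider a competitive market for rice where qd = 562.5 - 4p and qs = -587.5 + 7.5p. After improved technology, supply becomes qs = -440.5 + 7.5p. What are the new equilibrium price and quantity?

p' = 2006/23, q' = 9827/46

Original equilibrium: p* = 100, q* = 162.5.
New equilibrium: 562.5 - 4p = -440.5 + 7.5p, so 1003 = 11.5p and p' = 2006/23; q' = 562.5 − 4(2006/23) = 9827/46.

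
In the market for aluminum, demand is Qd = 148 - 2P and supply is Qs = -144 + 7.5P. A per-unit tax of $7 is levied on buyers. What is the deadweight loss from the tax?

Deadweight loss = 735/19

Pre-tax equilibrium: P* = 584/19, Q* = 1644/19.
Tax on buyers shifts demand to Qd = 148 − 2(P + 7) = 134 - 2P.
134 - 2P = -144 + 7.5P gives seller price Ps = 556/19; buyers pay Pb = 556/19 + 7 = 689/19.
New quantity: Q = 148 − 2(689/19) = 1434/19.
DWL = ½ × 7 × (1644/19 − 1434/19) = 735/19.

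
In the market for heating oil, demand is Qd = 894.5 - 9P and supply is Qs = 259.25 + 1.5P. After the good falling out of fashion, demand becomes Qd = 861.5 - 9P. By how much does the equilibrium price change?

ΔP = -22/7

Original equilibrium: P* = 60.5, Q* = 350.
New equilibrium: 861.5 - 9P = 259.25 + 1.5P, so 602.25 = 10.5P and P' = 803/14; Q' = 861.5 − 9(803/14) = 2417/7.
Change in price: 803/14 − 60.5 = -22/7.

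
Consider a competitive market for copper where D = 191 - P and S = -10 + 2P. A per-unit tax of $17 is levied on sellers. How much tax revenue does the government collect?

Pre-tax equilibrium: P* = 67, Q* = 124.
Tax on sellers shifts supply to S = -10 + 2(P − 17) = -44 + 2P.
191 - P = -44 + 2P gives buyer price Pb = 235/3; sellers receive Ps = 235/3 − 17 = 184/3.
New quantity: Q = 191 − 1(235/3) = 338/3.
Revenue = 17 × 338/3 = 5746/3.

Tax revenue = 5746/3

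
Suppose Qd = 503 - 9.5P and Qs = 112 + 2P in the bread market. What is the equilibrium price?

Set Qd = Qs: 503 - 9.5P = 112 + 2P.
391 = 11.5P, so P* = 34.
Q* = 503 − 9.5(34) = 180.

P* = 34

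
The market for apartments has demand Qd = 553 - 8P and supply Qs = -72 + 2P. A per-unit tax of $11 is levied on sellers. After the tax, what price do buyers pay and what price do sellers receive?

Buyers pay $64.7, sellers receive $53.7

Pre-tax equilibrium: P* = 62.5, Q* = 53.
Tax on sellers shifts supply to Qs = -72 + 2(P − 11) = -94 + 2P.
553 - 8P = -94 + 2P gives buyer price Pb = 64.7; sellers receive Ps = 64.7 − 11 = 53.7.
New quantity: Q = 553 − 8(64.7) = 35.4.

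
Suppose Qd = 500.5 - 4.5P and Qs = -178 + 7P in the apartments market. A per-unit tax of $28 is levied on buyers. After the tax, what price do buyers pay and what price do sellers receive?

Pre-tax equilibrium: P* = 59, Q* = 235.
Tax on buyers shifts demand to Qd = 500.5 − 4.5(P + 28) = 374.5 - 4.5P.
374.5 - 4.5P = -178 + 7P gives seller price Ps = 1105/23; buyers pay Pb = 1105/23 + 28 = 1749/23.
New quantity: Q = 500.5 − 4.5(1749/23) = 3641/23.

Buyers pay 1749/23, sellers receive 1105/23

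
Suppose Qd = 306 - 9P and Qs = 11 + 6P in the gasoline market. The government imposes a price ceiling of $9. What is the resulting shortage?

Equilibrium price would be P* = 59/3, so the ceiling at 9 binds.
At P = 9: Qd = 306 − 9(9) = 225, Qs = 11 + 6(9) = 65.
Shortage = 225 − 65 = 160.

Shortage = 160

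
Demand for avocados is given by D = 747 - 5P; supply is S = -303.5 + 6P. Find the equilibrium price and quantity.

Set D = S: 747 - 5P = -303.5 + 6P.
1050.5 = 11P, so P* = 95.5.
Q* = 747 − 5(95.5) = 269.5.

P* = 95.5, Q* = 269.5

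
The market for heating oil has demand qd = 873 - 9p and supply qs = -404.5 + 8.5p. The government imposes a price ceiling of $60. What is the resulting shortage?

Shortage = 227.5

Equilibrium price would be p* = 73, so the ceiling at 60 binds.
At p = 60: qd = 873 − 9(60) = 333, qs = -404.5 + 8.5(60) = 105.5.
Shortage = 333 − 105.5 = 227.5.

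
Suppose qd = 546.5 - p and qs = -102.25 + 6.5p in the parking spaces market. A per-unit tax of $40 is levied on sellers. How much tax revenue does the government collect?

Tax revenue = 51040/3

Pre-tax equilibrium: p* = 86.5, q* = 460.
Tax on sellers shifts supply to qs = -102.25 + 6.5(p − 40) = -362.25 + 6.5p.
546.5 - p = -362.25 + 6.5p gives buyer price pb = 727/6; sellers receive ps = 727/6 − 40 = 487/6.
New quantity: q = 546.5 − 1(727/6) = 1276/3.
Revenue = 40 × 1276/3 = 51040/3.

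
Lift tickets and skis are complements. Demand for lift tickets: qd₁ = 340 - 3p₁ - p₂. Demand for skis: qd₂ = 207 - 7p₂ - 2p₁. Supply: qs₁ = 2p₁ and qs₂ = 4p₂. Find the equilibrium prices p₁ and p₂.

p₁ = 3533/53, p₂ = 355/53

Market 1: 340 - 3p₁ - p₂ = 2p₁ → 5p₁ + p₂ = 340.
Market 2: 11p₂ + 2p₁ = 207.
Eliminating p₂: 11×(1) − 1×(2) gives 53p₁ = 3533, so p₁ = 3533/53.
Back-substitute into (2): p₂ = (207 − 2×3533/53) / 11 = 355/53.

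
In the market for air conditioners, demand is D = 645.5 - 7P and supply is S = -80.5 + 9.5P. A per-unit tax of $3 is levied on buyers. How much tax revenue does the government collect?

Tax revenue = 21477/22

Pre-tax equilibrium: P* = 44, Q* = 337.5.
Tax on buyers shifts demand to D = 645.5 − 7(P + 3) = 624.5 - 7P.
624.5 - 7P = -80.5 + 9.5P gives seller price Ps = 470/11; buyers pay Pb = 470/11 + 3 = 503/11.
New quantity: Q = 645.5 − 7(503/11) = 7159/22.
Revenue = 3 × 7159/22 = 21477/22.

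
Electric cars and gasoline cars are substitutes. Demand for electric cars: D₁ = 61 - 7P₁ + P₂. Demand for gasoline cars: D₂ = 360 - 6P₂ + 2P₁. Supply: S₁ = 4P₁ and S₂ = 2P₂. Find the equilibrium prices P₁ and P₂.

Market 1: 61 - 7P₁ + P₂ = 4P₁ → 11P₁ - P₂ = 61.
Market 2: 8P₂ - 2P₁ = 360.
Eliminating P₂: 8×(1) + 1×(2) gives 86P₁ = 848, so P₁ = 424/43.
Back-substitute into (2): P₂ = (360 + 2×424/43) / 8 = 2041/43.

P₁ = 424/43, P₂ = 2041/43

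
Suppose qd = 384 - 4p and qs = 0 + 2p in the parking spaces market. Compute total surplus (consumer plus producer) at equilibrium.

Equilibrium: 384 - 4p = 0 + 2p gives p* = 64, q* = 128.
Demand choke price: p = 96; supply starts at p = 0.
CS = ½(96 − 64)(128) = 2048; PS = ½(64 − 0)(128) = 4096.

Total surplus = 6144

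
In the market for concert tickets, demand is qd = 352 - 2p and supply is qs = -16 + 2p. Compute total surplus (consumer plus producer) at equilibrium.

Total surplus = 14112

Equilibrium: 352 - 2p = -16 + 2p gives p* = 92, q* = 168.
Demand choke price: p = 176; supply starts at p = 8.
CS = ½(176 − 92)(168) = 7056; PS = ½(92 − 8)(168) = 7056.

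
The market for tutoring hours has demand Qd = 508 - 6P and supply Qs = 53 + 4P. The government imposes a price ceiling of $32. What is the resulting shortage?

Shortage = 135

Equilibrium price would be P* = 45.5, so the ceiling at 32 binds.
At P = 32: Qd = 508 − 6(32) = 316, Qs = 53 + 4(32) = 181.
Shortage = 316 − 181 = 135.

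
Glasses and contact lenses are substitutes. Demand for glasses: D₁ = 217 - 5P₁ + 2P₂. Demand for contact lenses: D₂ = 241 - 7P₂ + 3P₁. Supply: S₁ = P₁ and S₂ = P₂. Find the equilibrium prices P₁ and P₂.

Market 1: 217 - 5P₁ + 2P₂ = P₁ → 6P₁ - 2P₂ = 217.
Market 2: 8P₂ - 3P₁ = 241.
Eliminating P₂: 8×(1) + 2×(2) gives 42P₁ = 2218, so P₁ = 1109/21.
Back-substitute into (2): P₂ = (241 + 3×1109/21) / 8 = 699/14.

P₁ = 1109/21, P₂ = 699/14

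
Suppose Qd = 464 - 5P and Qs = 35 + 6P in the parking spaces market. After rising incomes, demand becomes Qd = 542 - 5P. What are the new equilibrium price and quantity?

P' = 507/11, Q' = 3427/11

Original equilibrium: P* = 39, Q* = 269.
New equilibrium: 542 - 5P = 35 + 6P, so 507 = 11P and P' = 507/11; Q' = 542 − 5(507/11) = 3427/11.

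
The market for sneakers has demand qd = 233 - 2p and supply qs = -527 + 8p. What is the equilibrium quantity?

Set qd = qs: 233 - 2p = -527 + 8p.
760 = 10p, so p* = 76.
q* = 233 − 2(76) = 81.

q* = 81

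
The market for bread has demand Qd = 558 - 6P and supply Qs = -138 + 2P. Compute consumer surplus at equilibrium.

Equilibrium: 558 - 6P = -138 + 2P gives P* = 87, Q* = 36.
Demand choke price (Qd = 0): P = 93.
CS = ½(93 − 87)(36) = 108.

Consumer surplus = 108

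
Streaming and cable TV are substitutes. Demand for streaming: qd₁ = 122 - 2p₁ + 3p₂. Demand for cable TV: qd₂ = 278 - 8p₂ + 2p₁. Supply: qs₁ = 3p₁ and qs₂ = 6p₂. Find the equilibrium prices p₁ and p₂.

Market 1: 122 - 2p₁ + 3p₂ = 3p₁ → 5p₁ - 3p₂ = 122.
Market 2: 14p₂ - 2p₁ = 278.
Eliminating p₂: 14×(1) + 3×(2) gives 64p₁ = 2542, so p₁ = 39.71875.
Back-substitute into (2): p₂ = (278 + 2×39.71875) / 14 = 25.53125.

p₁ = 39.71875, p₂ = 25.53125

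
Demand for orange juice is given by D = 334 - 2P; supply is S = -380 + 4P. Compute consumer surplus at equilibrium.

Equilibrium: 334 - 2P = -380 + 4P gives P* = 119, Q* = 96.
Demand choke price (D = 0): P = 167.
CS = ½(167 − 119)(96) = 2304.

Consumer surplus = 2304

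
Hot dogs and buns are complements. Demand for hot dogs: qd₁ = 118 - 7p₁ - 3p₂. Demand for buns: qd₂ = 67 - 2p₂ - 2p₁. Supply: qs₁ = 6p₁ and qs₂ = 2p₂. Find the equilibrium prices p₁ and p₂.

p₁ = 271/46, p₂ = 635/46

Market 1: 118 - 7p₁ - 3p₂ = 6p₁ → 13p₁ + 3p₂ = 118.
Market 2: 4p₂ + 2p₁ = 67.
Eliminating p₂: 4×(1) − 3×(2) gives 46p₁ = 271, so p₁ = 271/46.
Back-substitute into (2): p₂ = (67 − 2×271/46) / 4 = 635/46.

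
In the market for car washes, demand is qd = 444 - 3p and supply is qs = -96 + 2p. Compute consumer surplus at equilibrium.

Equilibrium: 444 - 3p = -96 + 2p gives p* = 108, q* = 120.
Demand choke price (qd = 0): p = 148.
CS = ½(148 − 108)(120) = 2400.

Consumer surplus = 2400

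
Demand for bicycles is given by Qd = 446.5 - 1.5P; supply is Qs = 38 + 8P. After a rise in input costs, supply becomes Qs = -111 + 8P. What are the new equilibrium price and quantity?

P' = 1115/19, Q' = 6811/19

Original equilibrium: P* = 43, Q* = 382.
New equilibrium: 446.5 - 1.5P = -111 + 8P, so 557.5 = 9.5P and P' = 1115/19; Q' = 446.5 − 1.5(1115/19) = 6811/19.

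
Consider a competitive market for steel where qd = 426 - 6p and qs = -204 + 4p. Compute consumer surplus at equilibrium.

Equilibrium: 426 - 6p = -204 + 4p gives p* = 63, q* = 48.
Demand choke price (qd = 0): p = 71.
CS = ½(71 − 63)(48) = 192.

Consumer surplus = 192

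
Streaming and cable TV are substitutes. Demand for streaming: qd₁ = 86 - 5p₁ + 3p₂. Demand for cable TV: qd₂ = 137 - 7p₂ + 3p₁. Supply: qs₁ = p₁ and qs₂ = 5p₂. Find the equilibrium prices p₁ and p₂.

p₁ = 481/21, p₂ = 120/7

Market 1: 86 - 5p₁ + 3p₂ = p₁ → 6p₁ - 3p₂ = 86.
Market 2: 12p₂ - 3p₁ = 137.
Eliminating p₂: 12×(1) + 3×(2) gives 63p₁ = 1443, so p₁ = 481/21.
Back-substitute into (2): p₂ = (137 + 3×481/21) / 12 = 120/7.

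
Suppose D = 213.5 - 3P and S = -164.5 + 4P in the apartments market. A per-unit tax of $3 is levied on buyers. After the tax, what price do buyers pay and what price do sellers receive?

Buyers pay 390/7, sellers receive 369/7

Pre-tax equilibrium: P* = 54, Q* = 51.5.
Tax on buyers shifts demand to D = 213.5 − 3(P + 3) = 204.5 - 3P.
204.5 - 3P = -164.5 + 4P gives seller price Ps = 369/7; buyers pay Pb = 369/7 + 3 = 390/7.
New quantity: Q = 213.5 − 3(390/7) = 649/14.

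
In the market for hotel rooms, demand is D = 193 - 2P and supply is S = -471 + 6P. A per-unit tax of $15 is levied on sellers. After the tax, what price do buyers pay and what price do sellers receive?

Buyers pay $94.25, sellers receive $79.25

Pre-tax equilibrium: P* = 83, Q* = 27.
Tax on sellers shifts supply to S = -471 + 6(P − 15) = -561 + 6P.
193 - 2P = -561 + 6P gives buyer price Pb = 94.25; sellers receive Ps = 94.25 − 15 = 79.25.
New quantity: Q = 193 − 2(94.25) = 4.5.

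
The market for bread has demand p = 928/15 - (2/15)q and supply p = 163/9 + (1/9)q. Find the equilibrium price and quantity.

Set the two price expressions equal: 928/15 - (2/15)q = 163/9 + (1/9)q.
1969/45 = (11/45)q, so q* = 179.
p* = 928/15 − (2/15)(179) = 38.

p* = 38, q* = 179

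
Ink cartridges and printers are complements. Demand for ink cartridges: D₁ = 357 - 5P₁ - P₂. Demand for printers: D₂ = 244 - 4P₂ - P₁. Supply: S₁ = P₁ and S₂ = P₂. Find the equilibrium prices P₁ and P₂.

Market 1: 357 - 5P₁ - P₂ = P₁ → 6P₁ + P₂ = 357.
Market 2: 5P₂ + P₁ = 244.
Eliminating P₂: 5×(1) − 1×(2) gives 29P₁ = 1541, so P₁ = 1541/29.
Back-substitute into (2): P₂ = (244 − 1×1541/29) / 5 = 1107/29.

P₁ = 1541/29, P₂ = 1107/29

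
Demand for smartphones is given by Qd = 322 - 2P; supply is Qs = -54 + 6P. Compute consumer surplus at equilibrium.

Equilibrium: 322 - 2P = -54 + 6P gives P* = 47, Q* = 228.
Demand choke price (Qd = 0): P = 161.
CS = ½(161 − 47)(228) = 12996.

Consumer surplus = 12996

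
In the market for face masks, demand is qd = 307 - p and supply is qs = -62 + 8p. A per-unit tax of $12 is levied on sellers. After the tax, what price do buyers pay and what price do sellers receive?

Buyers pay 155/3, sellers receive 119/3

Pre-tax equilibrium: p* = 41, q* = 266.
Tax on sellers shifts supply to qs = -62 + 8(p − 12) = -158 + 8p.
307 - p = -158 + 8p gives buyer price pb = 155/3; sellers receive ps = 155/3 − 12 = 119/3.
New quantity: q = 307 − 1(155/3) = 766/3.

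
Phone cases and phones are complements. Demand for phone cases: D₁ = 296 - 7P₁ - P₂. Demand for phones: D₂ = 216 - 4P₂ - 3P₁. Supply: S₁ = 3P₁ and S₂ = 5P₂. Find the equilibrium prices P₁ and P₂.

P₁ = 816/29, P₂ = 424/29

Market 1: 296 - 7P₁ - P₂ = 3P₁ → 10P₁ + P₂ = 296.
Market 2: 9P₂ + 3P₁ = 216.
Eliminating P₂: 9×(1) − 1×(2) gives 87P₁ = 2448, so P₁ = 816/29.
Back-substitute into (2): P₂ = (216 − 3×816/29) / 9 = 424/29.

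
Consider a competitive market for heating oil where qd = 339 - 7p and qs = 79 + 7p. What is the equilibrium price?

Set qd = qs: 339 - 7p = 79 + 7p.
260 = 14p, so p* = 130/7.
q* = 339 − 7(130/7) = 209.

p* = 130/7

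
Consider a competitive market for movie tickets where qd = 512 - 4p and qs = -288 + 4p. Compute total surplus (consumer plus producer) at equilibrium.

Equilibrium: 512 - 4p = -288 + 4p gives p* = 100, q* = 112.
Demand choke price: p = 128; supply starts at p = 72.
CS = ½(128 − 100)(112) = 1568; PS = ½(100 − 72)(112) = 1568.

Total surplus = 3136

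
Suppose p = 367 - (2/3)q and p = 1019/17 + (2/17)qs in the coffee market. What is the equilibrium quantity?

q* = 391.5

Set the two price expressions equal: 367 - (2/3)q = 1019/17 + (2/17)q.
5220/17 = (40/51)q, so q* = 391.5.
p* = 367 − (2/3)(391.5) = 106.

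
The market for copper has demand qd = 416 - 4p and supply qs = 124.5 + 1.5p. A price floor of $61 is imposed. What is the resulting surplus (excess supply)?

Surplus = 44

Equilibrium price would be p* = 53, so the floor at 61 binds.
At p = 61: qd = 172, qs = 216.
Surplus = 216 − 172 = 44.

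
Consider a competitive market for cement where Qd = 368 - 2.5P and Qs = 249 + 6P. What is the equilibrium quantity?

Set Qd = Qs: 368 - 2.5P = 249 + 6P.
119 = 8.5P, so P* = 14.
Q* = 368 − 2.5(14) = 333.

Q* = 333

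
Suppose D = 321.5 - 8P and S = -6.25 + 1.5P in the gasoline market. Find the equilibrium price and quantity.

Set D = S: 321.5 - 8P = -6.25 + 1.5P.
327.75 = 9.5P, so P* = 34.5.
Q* = 321.5 − 8(34.5) = 45.5.

P* = 34.5, Q* = 45.5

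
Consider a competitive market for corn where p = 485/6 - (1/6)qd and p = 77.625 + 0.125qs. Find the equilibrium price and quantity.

p* = 79, q* = 11

Set the two price expressions equal: 485/6 - (1/6)q = 77.625 + 0.125q.
77/24 = (7/24)q, so q* = 11.
p* = 485/6 − (1/6)(11) = 79.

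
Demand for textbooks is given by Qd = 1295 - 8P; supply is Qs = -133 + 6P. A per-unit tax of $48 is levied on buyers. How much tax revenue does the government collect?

Tax revenue = 105648/7

Pre-tax equilibrium: P* = 102, Q* = 479.
Tax on buyers shifts demand to Qd = 1295 − 8(P + 48) = 911 - 8P.
911 - 8P = -133 + 6P gives seller price Ps = 522/7; buyers pay Pb = 522/7 + 48 = 858/7.
New quantity: Q = 1295 − 8(858/7) = 2201/7.
Revenue = 48 × 2201/7 = 105648/7.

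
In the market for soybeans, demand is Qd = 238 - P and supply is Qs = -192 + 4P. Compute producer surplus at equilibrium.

Producer surplus = 2888

Equilibrium: 238 - P = -192 + 4P gives P* = 86, Q* = 152.
Supply starts at P = 48 (where Qs = 0).
PS = ½(86 − 48)(152) = 2888.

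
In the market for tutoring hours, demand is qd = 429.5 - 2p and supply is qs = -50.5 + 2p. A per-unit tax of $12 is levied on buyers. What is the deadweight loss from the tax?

Pre-tax equilibrium: p* = 120, q* = 189.5.
Tax on buyers shifts demand to qd = 429.5 − 2(p + 12) = 405.5 - 2p.
405.5 - 2p = -50.5 + 2p gives seller price ps = 114; buyers pay pb = 114 + 12 = 126.
New quantity: q = 429.5 − 2(126) = 177.5.
DWL = ½ × 12 × (189.5 − 177.5) = 72.

Deadweight loss = 72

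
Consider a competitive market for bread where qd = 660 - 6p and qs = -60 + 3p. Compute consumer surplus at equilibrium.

Equilibrium: 660 - 6p = -60 + 3p gives p* = 80, q* = 180.
Demand choke price (qd = 0): p = 110.
CS = ½(110 − 80)(180) = 2700.

Consumer surplus = 2700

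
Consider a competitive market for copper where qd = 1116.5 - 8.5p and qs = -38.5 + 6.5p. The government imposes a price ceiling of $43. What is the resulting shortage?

Equilibrium price would be p* = 77, so the ceiling at 43 binds.
At p = 43: qd = 1116.5 − 8.5(43) = 751, qs = -38.5 + 6.5(43) = 241.
Shortage = 751 − 241 = 510.

Shortage = 510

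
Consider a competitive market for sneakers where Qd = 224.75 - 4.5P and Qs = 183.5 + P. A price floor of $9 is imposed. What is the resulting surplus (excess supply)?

Surplus = 8.25

Equilibrium price would be P* = 7.5, so the floor at 9 binds.
At P = 9: Qd = 184.25, Qs = 192.5.
Surplus = 192.5 − 184.25 = 8.25.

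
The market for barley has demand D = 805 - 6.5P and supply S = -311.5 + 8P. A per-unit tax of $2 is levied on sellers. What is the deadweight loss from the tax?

Pre-tax equilibrium: P* = 77, Q* = 304.5.
Tax on sellers shifts supply to S = -311.5 + 8(P − 2) = -327.5 + 8P.
805 - 6.5P = -327.5 + 8P gives buyer price Pb = 2265/29; sellers receive Ps = 2265/29 − 2 = 2207/29.
New quantity: Q = 805 − 6.5(2265/29) = 17245/58.
DWL = ½ × 2 × (304.5 − 17245/58) = 208/29.

Deadweight loss = 208/29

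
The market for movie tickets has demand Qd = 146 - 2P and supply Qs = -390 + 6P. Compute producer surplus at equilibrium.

Producer surplus = 12

Equilibrium: 146 - 2P = -390 + 6P gives P* = 67, Q* = 12.
Supply starts at P = 65 (where Qs = 0).
PS = ½(67 − 65)(12) = 12.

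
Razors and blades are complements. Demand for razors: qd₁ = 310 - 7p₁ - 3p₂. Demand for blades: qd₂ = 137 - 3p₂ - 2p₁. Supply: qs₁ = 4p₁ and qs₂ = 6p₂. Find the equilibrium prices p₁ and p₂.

Market 1: 310 - 7p₁ - 3p₂ = 4p₁ → 11p₁ + 3p₂ = 310.
Market 2: 9p₂ + 2p₁ = 137.
Eliminating p₂: 9×(1) − 3×(2) gives 93p₁ = 2379, so p₁ = 793/31.
Back-substitute into (2): p₂ = (137 − 2×793/31) / 9 = 887/93.

p₁ = 793/31, p₂ = 887/93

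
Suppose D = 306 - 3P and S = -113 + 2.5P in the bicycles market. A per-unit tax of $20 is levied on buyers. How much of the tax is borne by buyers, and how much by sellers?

Pre-tax equilibrium: P* = 838/11, Q* = 852/11.
Tax on buyers shifts demand to D = 306 − 3(P + 20) = 246 - 3P.
246 - 3P = -113 + 2.5P gives seller price Ps = 718/11; buyers pay Pb = 718/11 + 20 = 938/11.
New quantity: Q = 306 − 3(938/11) = 552/11.
Buyer burden = 938/11 − 838/11 = 100/11; seller burden = 838/11 − 718/11 = 120/11.

Buyers bear 100/11, sellers bear 120/11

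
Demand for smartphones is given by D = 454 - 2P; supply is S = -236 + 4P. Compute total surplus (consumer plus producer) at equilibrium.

Total surplus = 18816

Equilibrium: 454 - 2P = -236 + 4P gives P* = 115, Q* = 224.
Demand choke price: P = 227; supply starts at P = 59.
CS = ½(227 − 115)(224) = 12544; PS = ½(115 − 59)(224) = 6272.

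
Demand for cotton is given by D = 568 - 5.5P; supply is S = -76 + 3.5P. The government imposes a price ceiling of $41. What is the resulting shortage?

Shortage = 275

Equilibrium price would be P* = 644/9, so the ceiling at 41 binds.
At P = 41: D = 568 − 5.5(41) = 342.5, S = -76 + 3.5(41) = 67.5.
Shortage = 342.5 − 67.5 = 275.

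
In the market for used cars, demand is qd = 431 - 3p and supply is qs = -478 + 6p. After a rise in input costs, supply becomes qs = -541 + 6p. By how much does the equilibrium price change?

Original equilibrium: p* = 101, q* = 128.
New equilibrium: 431 - 3p = -541 + 6p, so 972 = 9p and p' = 108; q' = 431 − 3(108) = 107.
Change in price: 108 − 101 = 7.

Δp = 7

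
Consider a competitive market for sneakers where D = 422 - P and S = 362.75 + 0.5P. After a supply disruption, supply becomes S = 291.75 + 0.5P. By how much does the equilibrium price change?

ΔP = 142/3

Original equilibrium: P* = 39.5, Q* = 382.5.
New equilibrium: 422 - P = 291.75 + 0.5P, so 130.25 = 1.5P and P' = 521/6; Q' = 422 − 1(521/6) = 2011/6.
Change in price: 521/6 − 39.5 = 142/3.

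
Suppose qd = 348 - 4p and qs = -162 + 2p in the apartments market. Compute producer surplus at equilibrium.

Producer surplus = 16

Equilibrium: 348 - 4p = -162 + 2p gives p* = 85, q* = 8.
Supply starts at p = 81 (where qs = 0).
PS = ½(85 − 81)(8) = 16.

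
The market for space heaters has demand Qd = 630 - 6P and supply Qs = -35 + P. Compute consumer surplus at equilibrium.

Consumer surplus = 300

Equilibrium: 630 - 6P = -35 + P gives P* = 95, Q* = 60.
Demand choke price (Qd = 0): P = 105.
CS = ½(105 − 95)(60) = 300.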